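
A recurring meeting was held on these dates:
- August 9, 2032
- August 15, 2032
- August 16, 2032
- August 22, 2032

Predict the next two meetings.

Every event lands on a Monday or Sunday (gaps cycle 6, 1, 6).
So the schedule is: every Monday and Sunday.
Next Monday: August 23, 2032.
Next Sunday: August 29, 2032.

August 23, 2032; August 29, 2032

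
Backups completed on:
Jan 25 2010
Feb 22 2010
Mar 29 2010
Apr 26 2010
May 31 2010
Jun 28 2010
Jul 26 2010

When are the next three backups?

These are Mondays with 28, 35, 28, 35, 28, 28-day gaps.
Each is the final Monday of its month — Mar 29 2010 is past the 28th, so '4th Monday' doesn't fit.
Last Monday of August 2010: Aug 30 2010.
Last Monday of September 2010: Sep 27 2010.
Last Monday of October 2010: Oct 25 2010.

Aug 30 2010, Sep 27 2010, Oct 25 2010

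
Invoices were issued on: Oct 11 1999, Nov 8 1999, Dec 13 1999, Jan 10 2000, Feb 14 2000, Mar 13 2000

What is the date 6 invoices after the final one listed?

All dates are Mondays, 28, 35, 28, 35, 28 days apart.
Specifically, the 2nd Monday of each month.
April 2000 — 2nd Monday is Apr 10 2000.
May 2000 — 2nd Monday is May 8 2000.
June 2000 — 2nd Monday is Jun 12 2000.
2nd Monday of July 2000: Jul 10 2000.
August 2000 — 2nd Monday is Aug 14 2000.
2nd Monday of September 2000: Sep 11 2000.

Sep 11 2000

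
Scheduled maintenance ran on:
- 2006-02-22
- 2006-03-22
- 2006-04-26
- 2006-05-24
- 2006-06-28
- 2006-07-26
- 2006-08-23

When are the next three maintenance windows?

These are Wednesdays at 28- or 35-day spacing (28, 35, 28, 35, 28, 28).
The pattern: 4th Wednesday of the month.
September 2006 — 4th Wednesday is 2006-09-27.
4th Wednesday of October 2006: 2006-10-25.
November 2006 — 4th Wednesday is 2006-11-22.

2006-09-27, 2006-10-25, 2006-11-22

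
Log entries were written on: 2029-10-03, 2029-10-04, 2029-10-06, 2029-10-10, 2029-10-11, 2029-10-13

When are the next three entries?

2029-10-17, 2029-10-18, 2029-10-20

Gaps: 1, 2, 4, 1, 2 days — not constant, but cyclic with period 3.
The events fall on every Wednesday, Thursday and Saturday.
The following Wednesday is 2029-10-17.
The following Thursday is 2029-10-18.
The following Saturday is 2029-10-20.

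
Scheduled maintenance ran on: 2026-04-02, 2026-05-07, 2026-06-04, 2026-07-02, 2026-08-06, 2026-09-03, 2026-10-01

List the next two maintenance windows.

These are Thursdays at 28- or 35-day spacing (35, 28, 28, 35, 28, 28).
The pattern: 1st Thursday of the month.
1st Thursday of November 2026: 2026-11-05.
December 2026 — 1st Thursday is 2026-12-03.

2026-11-05, 2026-12-03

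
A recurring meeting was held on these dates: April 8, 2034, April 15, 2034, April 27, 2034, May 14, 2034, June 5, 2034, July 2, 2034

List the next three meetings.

Gaps: 7, 12, 17, 22, 27 days — each gap is 5 larger than the previous one.
Next gap: 32 days. July 2, 2034 + 32 days = August 3, 2034.
Next gap: 37 days. August 3, 2034 + 37 days = September 9, 2034.
Next gap: 42 days. September 9, 2034 + 42 days = October 21, 2034.

August 3, 2034; September 9, 2034; October 21, 2034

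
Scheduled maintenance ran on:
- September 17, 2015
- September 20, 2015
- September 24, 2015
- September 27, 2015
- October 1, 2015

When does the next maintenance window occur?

October 4, 2015

The gap pattern 3, 4, 3, 4 repeats every 2 events.
These are the Thursdays and Sundays of each week.
Next Sunday: October 4, 2015.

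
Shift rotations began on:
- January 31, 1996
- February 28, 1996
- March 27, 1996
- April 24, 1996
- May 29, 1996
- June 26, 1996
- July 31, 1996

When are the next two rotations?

Every date is a Wednesday; gaps 28, 28, 28, 35, 28, 35 days.
Each is the last Wednesday of its month (at least one falls on the 29th or later, ruling out '4th Wednesday').
Last Wednesday of August 1996: August 28, 1996.
September 1996 ends with Wednesday September 25, 1996.

August 28, 1996; September 25, 1996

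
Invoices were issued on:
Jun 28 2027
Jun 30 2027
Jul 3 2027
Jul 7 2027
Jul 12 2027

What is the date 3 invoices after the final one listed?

Aug 2 2027

The spacing grows by 1 each time: 2, 3, 4, 5 days.
Next gap: 6 days. Jul 12 2027 + 6 days = Jul 18 2027.
Next gap: 7 days. Jul 18 2027 + 7 days = Jul 25 2027.
Next gap: 8 days. Jul 25 2027 + 8 days = Aug 2 2027.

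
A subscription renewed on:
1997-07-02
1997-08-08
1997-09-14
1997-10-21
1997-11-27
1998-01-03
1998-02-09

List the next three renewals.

1998-03-18, 1998-04-24, 1998-05-31

Every event comes 37 days after the last (37, 37, 37, 37, 37, 37).
1998-02-09 + 37 days = 1998-03-18.
1998-03-18 + 37 days = 1998-04-24.
1998-04-24 + 37 days = 1998-05-31.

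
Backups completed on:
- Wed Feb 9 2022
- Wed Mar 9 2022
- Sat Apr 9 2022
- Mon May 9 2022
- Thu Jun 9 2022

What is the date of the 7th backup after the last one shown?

Gaps: 28, 31, 30, 31 days — not constant. Every event is on the 9th of the month.
Pattern: the 9th of each month.
Next: July 2022 → Sat Jul 9 2022.
August 2022: Tue Aug 9 2022.
September 2022: Fri Sep 9 2022.
Next: October 2022 → Sun Oct 9 2022.
Next: November 2022 → Wed Nov 9 2022.
December 2022: Fri Dec 9 2022.
Next: January 2023 → Mon Jan 9 2023.

Mon Jan 9 2023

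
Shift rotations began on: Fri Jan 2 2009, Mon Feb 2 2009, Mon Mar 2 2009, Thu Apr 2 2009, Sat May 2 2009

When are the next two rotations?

Tue Jun 2 2009, Thu Jul 2 2009

Each date is the 2nd; the gaps (31, 28, 31, 30) track the month lengths.
The rule is the 2nd of each month.
June 2009: Tue Jun 2 2009.
Next: July 2009 → Thu Jul 2 2009.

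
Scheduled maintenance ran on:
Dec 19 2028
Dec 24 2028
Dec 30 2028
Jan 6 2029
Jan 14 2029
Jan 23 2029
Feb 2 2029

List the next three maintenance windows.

Feb 13 2029, Feb 25 2029, Mar 10 2029

The spacing grows by 1 each time: 5, 6, 7, 8, 9, 10 days.
Next gap: 11 days. Feb 2 2029 + 11 days = Feb 13 2029.
Next gap: 12 days. Feb 13 2029 + 12 days = Feb 25 2029.
Next gap: 13 days. Feb 25 2029 + 13 days = Mar 10 2029.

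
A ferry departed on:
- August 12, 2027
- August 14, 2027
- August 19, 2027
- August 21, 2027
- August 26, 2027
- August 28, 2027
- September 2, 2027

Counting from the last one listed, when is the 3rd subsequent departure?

September 11, 2027

Gaps: 2, 5, 2, 5, 2, 5 days — not constant, but cyclic with period 2.
The events fall on every Thursday and Saturday.
The following Saturday is September 4, 2027.
The following Thursday is September 9, 2027.
The following Saturday is September 11, 2027.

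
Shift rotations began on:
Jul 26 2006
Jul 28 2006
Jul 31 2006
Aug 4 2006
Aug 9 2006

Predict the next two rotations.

Gaps: 2, 3, 4, 5 days — each gap is 1 larger than the previous one.
Next gap: 6 days. Aug 9 2006 + 6 days = Aug 15 2006.
Next gap: 7 days. Aug 15 2006 + 7 days = Aug 22 2006.

Aug 15 2006, Aug 22 2006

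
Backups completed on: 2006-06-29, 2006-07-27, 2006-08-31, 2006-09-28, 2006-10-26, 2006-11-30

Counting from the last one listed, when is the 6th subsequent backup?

2007-05-31

These are Thursdays with 28, 35, 28, 28, 35-day gaps.
Each is the final Thursday of its month — 2006-06-29 is past the 28th, so '4th Thursday' doesn't fit.
December 2006 ends with Thursday 2006-12-28.
January 2007 ends with Thursday 2007-01-25.
Last Thursday of February 2007: 2007-02-22.
Last Thursday of March 2007: 2007-03-29.
Last Thursday of April 2007: 2007-04-26.
Last Thursday of May 2007: 2007-05-31.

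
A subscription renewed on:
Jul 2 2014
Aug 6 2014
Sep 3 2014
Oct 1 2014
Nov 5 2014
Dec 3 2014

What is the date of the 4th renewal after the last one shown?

These are Wednesdays at 28- or 35-day spacing (35, 28, 28, 35, 28).
The pattern: 1st Wednesday of the month.
1st Wednesday of January 2015: Jan 7 2015.
February 2015 — 1st Wednesday is Feb 4 2015.
March 2015 — 1st Wednesday is Mar 4 2015.
1st Wednesday of April 2015: Apr 1 2015.

Apr 1 2015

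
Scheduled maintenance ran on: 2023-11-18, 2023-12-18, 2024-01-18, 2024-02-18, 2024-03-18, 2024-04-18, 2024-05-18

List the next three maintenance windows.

The day-of-month is always 18 (30, 31, 31, 29, 31, 30 days between events).
So this recurs on the 18th of each month.
Next: June 2024 → 2024-06-18.
July 2024: 2024-07-18.
Next: August 2024 → 2024-08-18.

2024-06-18, 2024-07-18, 2024-08-18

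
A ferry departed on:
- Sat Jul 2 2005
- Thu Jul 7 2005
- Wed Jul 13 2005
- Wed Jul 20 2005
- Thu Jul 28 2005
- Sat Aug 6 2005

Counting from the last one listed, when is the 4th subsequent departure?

Wed Sep 21 2005

The spacing grows by 1 each time: 5, 6, 7, 8, 9 days.
Next gap: 10 days. Sat Aug 6 2005 + 10 days = Tue Aug 16 2005.
Next gap: 11 days. Tue Aug 16 2005 + 11 days = Sat Aug 27 2005.
Next gap: 12 days. Sat Aug 27 2005 + 12 days = Thu Sep 8 2005.
Next gap: 13 days. Thu Sep 8 2005 + 13 days = Wed Sep 21 2005.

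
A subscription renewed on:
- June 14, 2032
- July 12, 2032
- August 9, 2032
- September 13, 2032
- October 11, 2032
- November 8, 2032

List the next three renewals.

Gaps: 28, 28, 35, 28, 28 days — a mix of 28 and 35. Every date is a Monday.
Each is the 2nd Monday of its month.
December 2032 — 2nd Monday is December 13, 2032.
2nd Monday of January 2033: January 10, 2033.
2nd Monday of February 2033: February 14, 2033.

December 13, 2032; January 10, 2033; February 14, 2033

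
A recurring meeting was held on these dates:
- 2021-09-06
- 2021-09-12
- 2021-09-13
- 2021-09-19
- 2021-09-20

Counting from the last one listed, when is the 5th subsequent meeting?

Gaps: 6, 1, 6, 1 days — not constant, but cyclic with period 2.
The events fall on every Monday and Sunday.
The following Sunday is 2021-09-26.
Next Monday: 2021-09-27.
The following Sunday is 2021-10-03.
The following Monday is 2021-10-04.
The following Sunday is 2021-10-10.

2021-10-10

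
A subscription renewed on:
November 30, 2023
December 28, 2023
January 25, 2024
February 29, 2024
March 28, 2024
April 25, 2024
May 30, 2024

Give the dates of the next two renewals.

These are Thursdays with 28, 28, 35, 28, 28, 35-day gaps.
Each is the final Thursday of its month — November 30, 2023 is past the 28th, so '4th Thursday' doesn't fit.
June 2024 ends with Thursday June 27, 2024.
July 2024 ends with Thursday July 25, 2024.

June 27, 2024; July 25, 2024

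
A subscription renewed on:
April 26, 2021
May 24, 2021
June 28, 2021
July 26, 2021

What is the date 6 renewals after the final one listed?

These are Mondays at 28- or 35-day spacing (28, 35, 28).
The pattern: 4th Monday of the month.
August 2021 — 4th Monday is August 23, 2021.
4th Monday of September 2021: September 27, 2021.
4th Monday of October 2021: October 25, 2021.
4th Monday of November 2021: November 22, 2021.
4th Monday of December 2021: December 27, 2021.
January 2022 — 4th Monday is January 24, 2022.

January 24, 2022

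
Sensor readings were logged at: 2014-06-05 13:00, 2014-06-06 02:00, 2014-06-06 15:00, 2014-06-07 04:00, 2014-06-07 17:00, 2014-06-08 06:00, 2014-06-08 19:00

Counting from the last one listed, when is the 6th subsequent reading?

The interval is a steady 13 hours (13, 13, 13, 13, 13, 13).
2014-06-08 19:00 + 13 h = 2014-06-09 08:00.
2014-06-09 08:00 + 13 h = 2014-06-09 21:00.
2014-06-09 21:00 + 13 h = 2014-06-10 10:00.
2014-06-10 10:00 + 13 h = 2014-06-10 23:00.
2014-06-10 23:00 + 13 h = 2014-06-11 12:00.
2014-06-11 12:00 + 13 h = 2014-06-12 01:00.

2014-06-12 01:00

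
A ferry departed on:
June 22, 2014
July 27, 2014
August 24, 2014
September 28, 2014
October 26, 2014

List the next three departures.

Gaps: 35, 28, 35, 28 days — a mix of 28 and 35. Every date is a Sunday.
Each is the 4th Sunday of its month.
4th Sunday of November 2014: November 23, 2014.
December 2014 — 4th Sunday is December 28, 2014.
4th Sunday of January 2015: January 25, 2015.

November 23, 2014; December 28, 2014; January 25, 2015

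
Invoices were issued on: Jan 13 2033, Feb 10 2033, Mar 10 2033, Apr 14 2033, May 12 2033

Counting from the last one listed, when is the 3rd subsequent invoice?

All dates are Thursdays, 28, 28, 35, 28 days apart.
Specifically, the 2nd Thursday of each month.
2nd Thursday of June 2033: Jun 9 2033.
July 2033 — 2nd Thursday is Jul 14 2033.
August 2033 — 2nd Thursday is Aug 11 2033.

Aug 11 2033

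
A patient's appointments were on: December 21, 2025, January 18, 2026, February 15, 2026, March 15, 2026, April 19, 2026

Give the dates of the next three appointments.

May 17, 2026; June 21, 2026; July 19, 2026

All dates are Sundays, 28, 28, 28, 35 days apart.
Specifically, the 3rd Sunday of each month.
3rd Sunday of May 2026: May 17, 2026.
June 2026 — 3rd Sunday is June 21, 2026.
July 2026 — 3rd Sunday is July 19, 2026.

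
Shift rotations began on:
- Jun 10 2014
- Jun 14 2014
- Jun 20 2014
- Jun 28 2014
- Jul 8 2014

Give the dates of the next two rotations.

The spacing grows by 2 each time: 4, 6, 8, 10 days.
Next gap: 12 days. Jul 8 2014 + 12 days = Jul 20 2014.
Next gap: 14 days. Jul 20 2014 + 14 days = Aug 3 2014.

Jul 20 2014, Aug 3 2014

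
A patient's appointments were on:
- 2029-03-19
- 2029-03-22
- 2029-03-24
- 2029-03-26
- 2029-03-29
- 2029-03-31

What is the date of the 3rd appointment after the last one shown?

2029-04-07

Gaps: 3, 2, 2, 3, 2 days — not constant, but cyclic with period 3.
The events fall on every Monday, Thursday and Saturday.
Next Monday: 2029-04-02.
The following Thursday is 2029-04-05.
Next Saturday: 2029-04-07.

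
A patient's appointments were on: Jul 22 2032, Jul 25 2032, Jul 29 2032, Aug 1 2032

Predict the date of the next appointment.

Aug 5 2032

The gap pattern 3, 4, 3 repeats every 2 events.
These are the Thursdays and Sundays of each week.
The following Thursday is Aug 5 2032.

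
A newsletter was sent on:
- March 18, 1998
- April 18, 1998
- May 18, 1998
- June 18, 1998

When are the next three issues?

July 18, 1998; August 18, 1998; September 18, 1998

The day-of-month is always 18 (31, 30, 31 days between events).
So this recurs on the 18th of each month.
Next: July 1998 → July 18, 1998.
August 1998: August 18, 1998.
Next: September 1998 → September 18, 1998.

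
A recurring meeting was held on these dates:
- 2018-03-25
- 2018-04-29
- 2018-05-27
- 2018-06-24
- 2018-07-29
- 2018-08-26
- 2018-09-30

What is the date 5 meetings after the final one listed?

2019-02-24

Every date is a Sunday; gaps 35, 28, 28, 35, 28, 35 days.
Each is the last Sunday of its month (at least one falls on the 29th or later, ruling out '4th Sunday').
Last Sunday of October 2018: 2018-10-28.
Last Sunday of November 2018: 2018-11-25.
Last Sunday of December 2018: 2018-12-30.
January 2019 ends with Sunday 2019-01-27.
Last Sunday of February 2019: 2019-02-24.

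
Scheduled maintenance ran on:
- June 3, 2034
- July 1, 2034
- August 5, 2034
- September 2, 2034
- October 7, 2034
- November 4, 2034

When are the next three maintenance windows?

These are Saturdays at 28- or 35-day spacing (28, 35, 28, 35, 28).
The pattern: 1st Saturday of the month.
December 2034 — 1st Saturday is December 2, 2034.
1st Saturday of January 2035: January 6, 2035.
1st Saturday of February 2035: February 3, 2035.

December 2, 2034; January 6, 2035; February 3, 2035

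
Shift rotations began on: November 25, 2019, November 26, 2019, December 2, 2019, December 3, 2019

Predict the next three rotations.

Every event lands on a Monday or Tuesday (gaps cycle 1, 6, 1).
So the schedule is: every Monday and Tuesday.
Next Monday: December 9, 2019.
The following Tuesday is December 10, 2019.
Next Monday: December 16, 2019.

December 9, 2019; December 10, 2019; December 16, 2019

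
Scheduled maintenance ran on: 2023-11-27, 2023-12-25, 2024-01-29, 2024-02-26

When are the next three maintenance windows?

2024-03-25, 2024-04-29, 2024-05-27

All Mondays; the gaps (28, 35, 28) vary with month length.
This is the last Monday of each month.
March 2024 ends with Monday 2024-03-25.
Last Monday of April 2024: 2024-04-29.
May 2024 ends with Monday 2024-05-27.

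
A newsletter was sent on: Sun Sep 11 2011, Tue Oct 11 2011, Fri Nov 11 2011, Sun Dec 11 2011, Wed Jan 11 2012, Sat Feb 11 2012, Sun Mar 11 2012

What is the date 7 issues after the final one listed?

Gaps: 30, 31, 30, 31, 31, 29 days — not constant. Every event is on the 11th of the month.
Pattern: the 11th of each month.
Next: April 2012 → Wed Apr 11 2012.
Next: May 2012 → Fri May 11 2012.
Next: June 2012 → Mon Jun 11 2012.
Next: July 2012 → Wed Jul 11 2012.
Next: August 2012 → Sat Aug 11 2012.
September 2012: Tue Sep 11 2012.
October 2012: Thu Oct 11 2012.

Thu Oct 11 2012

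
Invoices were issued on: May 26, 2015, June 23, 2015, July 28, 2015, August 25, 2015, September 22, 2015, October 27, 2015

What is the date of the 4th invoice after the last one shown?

February 23, 2016

All dates are Tuesdays, 28, 35, 28, 28, 35 days apart.
Specifically, the 4th Tuesday of each month.
4th Tuesday of November 2015: November 24, 2015.
4th Tuesday of December 2015: December 22, 2015.
January 2016 — 4th Tuesday is January 26, 2016.
February 2016 — 4th Tuesday is February 23, 2016.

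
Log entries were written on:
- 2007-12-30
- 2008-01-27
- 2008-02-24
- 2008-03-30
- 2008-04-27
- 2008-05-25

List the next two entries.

These are Sundays with 28, 28, 35, 28, 28-day gaps.
Each is the final Sunday of its month — 2007-12-30 is past the 28th, so '4th Sunday' doesn't fit.
June 2008 ends with Sunday 2008-06-29.
Last Sunday of July 2008: 2008-07-27.

2008-06-29, 2008-07-27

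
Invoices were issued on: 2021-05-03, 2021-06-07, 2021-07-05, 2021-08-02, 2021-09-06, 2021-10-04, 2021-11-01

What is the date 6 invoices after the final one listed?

All dates are Mondays, 35, 28, 28, 35, 28, 28 days apart.
Specifically, the 1st Monday of each month.
December 2021 — 1st Monday is 2021-12-06.
January 2022 — 1st Monday is 2022-01-03.
February 2022 — 1st Monday is 2022-02-07.
March 2022 — 1st Monday is 2022-03-07.
April 2022 — 1st Monday is 2022-04-04.
1st Monday of May 2022: 2022-05-02.

2022-05-02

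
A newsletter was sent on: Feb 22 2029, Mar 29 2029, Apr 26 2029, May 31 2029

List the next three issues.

Jun 28 2029, Jul 26 2029, Aug 30 2029

All Thursdays; the gaps (35, 28, 35) vary with month length.
This is the last Thursday of each month.
June 2029 ends with Thursday Jun 28 2029.
July 2029 ends with Thursday Jul 26 2029.
August 2029 ends with Thursday Aug 30 2029.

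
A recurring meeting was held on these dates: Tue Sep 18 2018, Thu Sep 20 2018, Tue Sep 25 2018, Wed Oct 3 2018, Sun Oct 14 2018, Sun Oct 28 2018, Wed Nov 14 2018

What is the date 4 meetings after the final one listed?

Wed Feb 20 2019

Intervals are 2, 5, 8, 11, 14, 17 days — an arithmetic progression with common difference 3.
Next gap: 20 days. Wed Nov 14 2018 + 20 days = Tue Dec 4 2018.
Next gap: 23 days. Tue Dec 4 2018 + 23 days = Thu Dec 27 2018.
Next gap: 26 days. Thu Dec 27 2018 + 26 days = Tue Jan 22 2019.
Next gap: 29 days. Tue Jan 22 2019 + 29 days = Wed Feb 20 2019.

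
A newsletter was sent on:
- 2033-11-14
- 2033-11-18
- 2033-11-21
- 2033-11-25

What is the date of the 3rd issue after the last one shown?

The gap pattern 4, 3, 4 repeats every 2 events.
These are the Mondays and Fridays of each week.
The following Monday is 2033-11-28.
Next Friday: 2033-12-02.
The following Monday is 2033-12-05.

2033-12-05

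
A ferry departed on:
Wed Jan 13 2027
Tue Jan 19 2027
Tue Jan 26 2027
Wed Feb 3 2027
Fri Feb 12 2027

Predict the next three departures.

Mon Feb 22 2027, Fri Mar 5 2027, Wed Mar 17 2027

Gaps: 6, 7, 8, 9 days — each gap is 1 larger than the previous one.
Next gap: 10 days. Fri Feb 12 2027 + 10 days = Mon Feb 22 2027.
Next gap: 11 days. Mon Feb 22 2027 + 11 days = Fri Mar 5 2027.
Next gap: 12 days. Fri Mar 5 2027 + 12 days = Wed Mar 17 2027.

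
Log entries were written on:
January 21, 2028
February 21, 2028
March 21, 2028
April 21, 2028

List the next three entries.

May 21, 2028; June 21, 2028; July 21, 2028

Each date is the 21st; the gaps (31, 29, 31) track the month lengths.
The rule is the 21st of each month.
Next: May 2028 → May 21, 2028.
June 2028: June 21, 2028.
Next: July 2028 → July 21, 2028.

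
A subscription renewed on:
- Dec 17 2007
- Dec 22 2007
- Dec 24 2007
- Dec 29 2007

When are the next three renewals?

Gaps: 5, 2, 5 days — not constant, but cyclic with period 2.
The events fall on every Monday and Saturday.
Next Monday: Dec 31 2007.
Next Saturday: Jan 5 2008.
Next Monday: Jan 7 2008.

Dec 31 2007, Jan 5 2008, Jan 7 2008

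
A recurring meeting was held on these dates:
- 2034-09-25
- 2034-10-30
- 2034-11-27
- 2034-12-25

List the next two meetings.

2035-01-29, 2035-02-26

Every date is a Monday; gaps 35, 28, 28 days.
Each is the last Monday of its month (at least one falls on the 29th or later, ruling out '4th Monday').
Last Monday of January 2035: 2035-01-29.
February 2035 ends with Monday 2035-02-26.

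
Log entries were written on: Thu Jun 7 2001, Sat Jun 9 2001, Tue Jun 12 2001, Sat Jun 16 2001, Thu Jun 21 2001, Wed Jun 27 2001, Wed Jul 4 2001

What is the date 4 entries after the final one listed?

Sat Aug 11 2001

The spacing grows by 1 each time: 2, 3, 4, 5, 6, 7 days.
Next gap: 8 days. Wed Jul 4 2001 + 8 days = Thu Jul 12 2001.
Next gap: 9 days. Thu Jul 12 2001 + 9 days = Sat Jul 21 2001.
Next gap: 10 days. Sat Jul 21 2001 + 10 days = Tue Jul 31 2001.
Next gap: 11 days. Tue Jul 31 2001 + 11 days = Sat Aug 11 2001.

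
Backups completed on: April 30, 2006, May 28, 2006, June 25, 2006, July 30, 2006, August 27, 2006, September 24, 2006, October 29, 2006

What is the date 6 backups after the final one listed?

April 29, 2007

All Sundays; the gaps (28, 28, 35, 28, 28, 35) vary with month length.
This is the last Sunday of each month.
Last Sunday of November 2006: November 26, 2006.
Last Sunday of December 2006: December 31, 2006.
Last Sunday of January 2007: January 28, 2007.
February 2007 ends with Sunday February 25, 2007.
Last Sunday of March 2007: March 25, 2007.
Last Sunday of April 2007: April 29, 2007.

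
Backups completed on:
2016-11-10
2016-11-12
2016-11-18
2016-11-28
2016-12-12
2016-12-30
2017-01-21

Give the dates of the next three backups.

Intervals are 2, 6, 10, 14, 18, 22 days — an arithmetic progression with common difference 4.
Next gap: 26 days. 2017-01-21 + 26 days = 2017-02-16.
Next gap: 30 days. 2017-02-16 + 30 days = 2017-03-18.
Next gap: 34 days. 2017-03-18 + 34 days = 2017-04-21.

2017-02-16, 2017-03-18, 2017-04-21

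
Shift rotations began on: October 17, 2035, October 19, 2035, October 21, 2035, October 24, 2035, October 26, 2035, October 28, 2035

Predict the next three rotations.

October 31, 2035; November 2, 2035; November 4, 2035

The gap pattern 2, 2, 3, 2, 2 repeats every 3 events.
These are the Wednesdays, Fridays and Sundays of each week.
Next Wednesday: October 31, 2035.
The following Friday is November 2, 2035.
Next Sunday: November 4, 2035.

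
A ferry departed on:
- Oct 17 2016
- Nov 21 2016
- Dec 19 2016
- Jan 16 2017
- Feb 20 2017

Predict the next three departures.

Gaps: 35, 28, 28, 35 days — a mix of 28 and 35. Every date is a Monday.
Each is the 3rd Monday of its month.
March 2017 — 3rd Monday is Mar 20 2017.
April 2017 — 3rd Monday is Apr 17 2017.
3rd Monday of May 2017: May 15 2017.

Mar 20 2017, Apr 17 2017, May 15 2017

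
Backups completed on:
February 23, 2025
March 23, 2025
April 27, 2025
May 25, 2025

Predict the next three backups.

June 22, 2025; July 27, 2025; August 24, 2025

These are Sundays at 28- or 35-day spacing (28, 35, 28).
The pattern: 4th Sunday of the month.
4th Sunday of June 2025: June 22, 2025.
July 2025 — 4th Sunday is July 27, 2025.
August 2025 — 4th Sunday is August 24, 2025.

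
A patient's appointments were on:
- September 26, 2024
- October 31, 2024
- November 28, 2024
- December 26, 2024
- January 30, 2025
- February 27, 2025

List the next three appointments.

March 27, 2025; April 24, 2025; May 29, 2025

All Thursdays; the gaps (35, 28, 28, 35, 28) vary with month length.
This is the last Thursday of each month.
March 2025 ends with Thursday March 27, 2025.
April 2025 ends with Thursday April 24, 2025.
Last Thursday of May 2025: May 29, 2025.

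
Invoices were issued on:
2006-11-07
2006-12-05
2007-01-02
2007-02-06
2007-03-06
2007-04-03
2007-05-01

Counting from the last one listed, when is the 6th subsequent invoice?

2007-11-06

All dates are Tuesdays, 28, 28, 35, 28, 28, 28 days apart.
Specifically, the 1st Tuesday of each month.
June 2007 — 1st Tuesday is 2007-06-05.
1st Tuesday of July 2007: 2007-07-03.
1st Tuesday of August 2007: 2007-08-07.
1st Tuesday of September 2007: 2007-09-04.
1st Tuesday of October 2007: 2007-10-02.
1st Tuesday of November 2007: 2007-11-06.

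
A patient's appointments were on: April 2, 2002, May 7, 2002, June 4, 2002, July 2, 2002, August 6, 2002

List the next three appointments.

September 3, 2002; October 1, 2002; November 5, 2002

All dates are Tuesdays, 35, 28, 28, 35 days apart.
Specifically, the 1st Tuesday of each month.
1st Tuesday of September 2002: September 3, 2002.
1st Tuesday of October 2002: October 1, 2002.
1st Tuesday of November 2002: November 5, 2002.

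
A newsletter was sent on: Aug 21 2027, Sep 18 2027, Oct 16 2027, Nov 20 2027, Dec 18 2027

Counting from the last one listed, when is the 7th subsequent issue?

Jul 15 2028

Gaps: 28, 28, 35, 28 days — a mix of 28 and 35. Every date is a Saturday.
Each is the 3rd Saturday of its month.
January 2028 — 3rd Saturday is Jan 15 2028.
February 2028 — 3rd Saturday is Feb 19 2028.
March 2028 — 3rd Saturday is Mar 18 2028.
April 2028 — 3rd Saturday is Apr 15 2028.
May 2028 — 3rd Saturday is May 20 2028.
3rd Saturday of June 2028: Jun 17 2028.
3rd Saturday of July 2028: Jul 15 2028.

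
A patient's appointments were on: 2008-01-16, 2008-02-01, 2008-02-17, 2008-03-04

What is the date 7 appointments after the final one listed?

2008-06-24

The spacing is 16, 16, 16 days — always 16 days.
2008-03-04 + 16 days = 2008-03-20.
2008-03-20 + 16 days = 2008-04-05.
2008-04-05 + 16 days = 2008-04-21.
2008-04-21 + 16 days = 2008-05-07.
2008-05-07 + 16 days = 2008-05-23.
2008-05-23 + 16 days = 2008-06-08.
2008-06-08 + 16 days = 2008-06-24.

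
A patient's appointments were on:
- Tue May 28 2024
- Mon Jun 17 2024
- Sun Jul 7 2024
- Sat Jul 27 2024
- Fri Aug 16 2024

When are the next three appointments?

Thu Sep 5 2024, Wed Sep 25 2024, Tue Oct 15 2024

Every event comes 20 days after the last (20, 20, 20, 20).
Fri Aug 16 2024 + 20 days = Thu Sep 5 2024.
Thu Sep 5 2024 + 20 days = Wed Sep 25 2024.
Wed Sep 25 2024 + 20 days = Tue Oct 15 2024.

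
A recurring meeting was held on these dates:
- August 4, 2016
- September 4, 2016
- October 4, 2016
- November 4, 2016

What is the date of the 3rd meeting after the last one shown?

February 4, 2017

Each date is the 4th; the gaps (31, 30, 31) track the month lengths.
The rule is the 4th of each month.
December 2016: December 4, 2016.
January 2017: January 4, 2017.
February 2017: February 4, 2017.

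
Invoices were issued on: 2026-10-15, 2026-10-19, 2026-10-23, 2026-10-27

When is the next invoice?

Gaps between consecutive events: 4, 4, 4 days — a constant 4-day interval.
2026-10-27 + 4 days = 2026-10-31.

2026-10-31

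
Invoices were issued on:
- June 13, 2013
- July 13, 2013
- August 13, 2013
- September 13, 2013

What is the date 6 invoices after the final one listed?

March 13, 2014

Gaps: 30, 31, 31 days — not constant. Every event is on the 13th of the month.
Pattern: the 13th of each month.
Next: October 2013 → October 13, 2013.
Next: November 2013 → November 13, 2013.
Next: December 2013 → December 13, 2013.
Next: January 2014 → January 13, 2014.
February 2014: February 13, 2014.
March 2014: March 13, 2014.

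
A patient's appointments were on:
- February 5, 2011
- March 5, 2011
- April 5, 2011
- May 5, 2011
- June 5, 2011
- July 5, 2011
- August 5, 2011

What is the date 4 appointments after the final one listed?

December 5, 2011

Each date is the 5th; the gaps (28, 31, 30, 31, 30, 31) track the month lengths.
The rule is the 5th of each month.
September 2011: September 5, 2011.
October 2011: October 5, 2011.
Next: November 2011 → November 5, 2011.
December 2011: December 5, 2011.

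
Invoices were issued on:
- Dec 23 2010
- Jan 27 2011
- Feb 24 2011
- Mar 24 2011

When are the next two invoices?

Apr 28 2011, May 26 2011

All dates are Thursdays, 35, 28, 28 days apart.
Specifically, the 4th Thursday of each month.
April 2011 — 4th Thursday is Apr 28 2011.
May 2011 — 4th Thursday is May 26 2011.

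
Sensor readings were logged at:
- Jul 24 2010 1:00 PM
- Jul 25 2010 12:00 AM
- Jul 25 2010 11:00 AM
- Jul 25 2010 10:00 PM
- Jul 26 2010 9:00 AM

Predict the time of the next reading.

Gaps: 11, 11, 11, 11 hours — each event is 11 hours after the previous one.
Jul 26 2010 9:00 AM + 11 h = Jul 26 2010 8:00 PM.

Jul 26 2010 8:00 PM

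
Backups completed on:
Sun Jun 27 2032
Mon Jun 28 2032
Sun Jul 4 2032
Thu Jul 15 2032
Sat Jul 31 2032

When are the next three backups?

Intervals are 1, 6, 11, 16 days — an arithmetic progression with common difference 5.
Next gap: 21 days. Sat Jul 31 2032 + 21 days = Sat Aug 21 2032.
Next gap: 26 days. Sat Aug 21 2032 + 26 days = Thu Sep 16 2032.
Next gap: 31 days. Thu Sep 16 2032 + 31 days = Sun Oct 17 2032.

Sat Aug 21 2032, Thu Sep 16 2032, Sun Oct 17 2032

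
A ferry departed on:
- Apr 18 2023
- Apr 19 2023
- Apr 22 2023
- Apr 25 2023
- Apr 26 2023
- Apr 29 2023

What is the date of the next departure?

May 2 2023

Every event lands on a Tuesday or Wednesday or Saturday (gaps cycle 1, 3, 3, 1, 3).
So the schedule is: every Tuesday, Wednesday and Saturday.
The following Tuesday is May 2 2023.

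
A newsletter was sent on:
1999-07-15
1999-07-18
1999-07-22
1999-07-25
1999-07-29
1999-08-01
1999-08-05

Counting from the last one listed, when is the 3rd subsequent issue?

The gap pattern 3, 4, 3, 4, 3, 4 repeats every 2 events.
These are the Thursdays and Sundays of each week.
The following Sunday is 1999-08-08.
The following Thursday is 1999-08-12.
The following Sunday is 1999-08-15.

1999-08-15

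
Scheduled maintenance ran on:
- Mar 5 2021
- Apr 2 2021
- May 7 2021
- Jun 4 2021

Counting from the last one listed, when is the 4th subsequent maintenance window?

Oct 1 2021

All dates are Fridays, 28, 35, 28 days apart.
Specifically, the 1st Friday of each month.
July 2021 — 1st Friday is Jul 2 2021.
1st Friday of August 2021: Aug 6 2021.
September 2021 — 1st Friday is Sep 3 2021.
October 2021 — 1st Friday is Oct 1 2021.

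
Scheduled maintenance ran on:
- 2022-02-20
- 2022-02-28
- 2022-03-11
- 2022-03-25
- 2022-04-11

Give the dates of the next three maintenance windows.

2022-05-01, 2022-05-24, 2022-06-19

Gaps: 8, 11, 14, 17 days — each gap is 3 larger than the previous one.
Next gap: 20 days. 2022-04-11 + 20 days = 2022-05-01.
Next gap: 23 days. 2022-05-01 + 23 days = 2022-05-24.
Next gap: 26 days. 2022-05-24 + 26 days = 2022-06-19.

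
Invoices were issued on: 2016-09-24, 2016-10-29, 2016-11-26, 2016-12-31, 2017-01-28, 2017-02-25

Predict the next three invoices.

All Saturdays; the gaps (35, 28, 35, 28, 28) vary with month length.
This is the last Saturday of each month.
March 2017 ends with Saturday 2017-03-25.
April 2017 ends with Saturday 2017-04-29.
May 2017 ends with Saturday 2017-05-27.

2017-03-25, 2017-04-29, 2017-05-27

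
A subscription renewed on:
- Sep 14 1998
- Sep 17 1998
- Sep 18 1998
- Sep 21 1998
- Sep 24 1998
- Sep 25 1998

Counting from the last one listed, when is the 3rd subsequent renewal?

The gap pattern 3, 1, 3, 3, 1 repeats every 3 events.
These are the Mondays, Thursdays and Fridays of each week.
Next Monday: Sep 28 1998.
Next Thursday: Oct 1 1998.
The following Friday is Oct 2 1998.

Oct 2 1998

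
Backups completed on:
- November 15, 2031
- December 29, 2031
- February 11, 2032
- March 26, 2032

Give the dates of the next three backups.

May 9, 2032; June 22, 2032; August 5, 2032

Gaps between consecutive events: 44, 44, 44 days — a constant 44-day interval.
March 26, 2032 + 44 days = May 9, 2032.
May 9, 2032 + 44 days = June 22, 2032.
June 22, 2032 + 44 days = August 5, 2032.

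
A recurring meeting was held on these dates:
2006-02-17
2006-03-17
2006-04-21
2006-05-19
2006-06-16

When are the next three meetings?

2006-07-21, 2006-08-18, 2006-09-15

Gaps: 28, 35, 28, 28 days — a mix of 28 and 35. Every date is a Friday.
Each is the 3rd Friday of its month.
3rd Friday of July 2006: 2006-07-21.
August 2006 — 3rd Friday is 2006-08-18.
3rd Friday of September 2006: 2006-09-15.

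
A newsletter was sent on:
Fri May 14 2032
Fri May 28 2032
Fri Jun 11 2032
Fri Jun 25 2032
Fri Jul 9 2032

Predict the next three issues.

Gaps between consecutive events: 14, 14, 14, 14 days — a constant 14-day interval.
Fri Jul 9 2032 + 14 days = Fri Jul 23 2032.
Fri Jul 23 2032 + 14 days = Fri Aug 6 2032.
Fri Aug 6 2032 + 14 days = Fri Aug 20 2032.

Fri Jul 23 2032, Fri Aug 6 2032, Fri Aug 20 2032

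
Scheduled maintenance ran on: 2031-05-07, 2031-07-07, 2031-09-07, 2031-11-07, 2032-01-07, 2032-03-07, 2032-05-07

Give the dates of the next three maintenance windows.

Each date is the 7th; the gaps (61, 62, 61, 61, 60, 61) track the month lengths.
The rule is the 7th of every 2 months.
Next: July 2032 → 2032-07-07.
Next: September 2032 → 2032-09-07.
November 2032: 2032-11-07.

2032-07-07, 2032-09-07, 2032-11-07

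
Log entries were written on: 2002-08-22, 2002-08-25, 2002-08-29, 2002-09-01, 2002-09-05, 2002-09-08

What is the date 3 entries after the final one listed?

The gap pattern 3, 4, 3, 4, 3 repeats every 2 events.
These are the Thursdays and Sundays of each week.
The following Thursday is 2002-09-12.
The following Sunday is 2002-09-15.
The following Thursday is 2002-09-19.

2002-09-19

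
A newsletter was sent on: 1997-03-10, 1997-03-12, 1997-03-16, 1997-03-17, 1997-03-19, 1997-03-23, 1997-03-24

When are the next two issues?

The gap pattern 2, 4, 1, 2, 4, 1 repeats every 3 events.
These are the Mondays, Wednesdays and Sundays of each week.
The following Wednesday is 1997-03-26.
Next Sunday: 1997-03-30.

1997-03-26, 1997-03-30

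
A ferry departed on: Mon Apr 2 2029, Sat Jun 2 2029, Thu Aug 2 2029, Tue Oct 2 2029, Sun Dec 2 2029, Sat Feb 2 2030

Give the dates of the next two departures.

The day-of-month is always 2 (61, 61, 61, 61, 62 days between events).
So this recurs on the 2nd of every 2 months.
Next: April 2030 → Tue Apr 2 2030.
Next: June 2030 → Sun Jun 2 2030.

Tue Apr 2 2030, Sun Jun 2 2030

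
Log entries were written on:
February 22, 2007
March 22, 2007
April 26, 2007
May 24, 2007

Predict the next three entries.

All dates are Thursdays, 28, 35, 28 days apart.
Specifically, the 4th Thursday of each month.
June 2007 — 4th Thursday is June 28, 2007.
4th Thursday of July 2007: July 26, 2007.
August 2007 — 4th Thursday is August 23, 2007.

June 28, 2007; July 26, 2007; August 23, 2007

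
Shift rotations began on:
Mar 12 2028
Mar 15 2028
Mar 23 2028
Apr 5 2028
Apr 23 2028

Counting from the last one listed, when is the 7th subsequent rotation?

Gaps: 3, 8, 13, 18 days — each gap is 5 larger than the previous one.
Next gap: 23 days. Apr 23 2028 + 23 days = May 16 2028.
Next gap: 28 days. May 16 2028 + 28 days = Jun 13 2028.
Next gap: 33 days. Jun 13 2028 + 33 days = Jul 16 2028.
Next gap: 38 days. Jul 16 2028 + 38 days = Aug 23 2028.
Next gap: 43 days. Aug 23 2028 + 43 days = Oct 5 2028.
Next gap: 48 days. Oct 5 2028 + 48 days = Nov 22 2028.
Next gap: 53 days. Nov 22 2028 + 53 days = Jan 14 2029.

Jan 14 2029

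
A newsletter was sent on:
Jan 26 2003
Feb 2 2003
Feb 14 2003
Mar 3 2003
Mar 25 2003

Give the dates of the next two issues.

Gaps: 7, 12, 17, 22 days — each gap is 5 larger than the previous one.
Next gap: 27 days. Mar 25 2003 + 27 days = Apr 21 2003.
Next gap: 32 days. Apr 21 2003 + 32 days = May 23 2003.

Apr 21 2003, May 23 2003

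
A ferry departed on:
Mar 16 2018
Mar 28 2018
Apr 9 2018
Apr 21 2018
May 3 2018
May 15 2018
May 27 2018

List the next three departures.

The spacing is 12, 12, 12, 12, 12, 12 days — always 12 days.
May 27 2018 + 12 days = Jun 8 2018.
Jun 8 2018 + 12 days = Jun 20 2018.
Jun 20 2018 + 12 days = Jul 2 2018.

Jun 8 2018, Jun 20 2018, Jul 2 2018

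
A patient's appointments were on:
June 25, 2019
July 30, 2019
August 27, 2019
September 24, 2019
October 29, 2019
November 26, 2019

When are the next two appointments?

December 31, 2019; January 28, 2020

Every date is a Tuesday; gaps 35, 28, 28, 35, 28 days.
Each is the last Tuesday of its month (at least one falls on the 29th or later, ruling out '4th Tuesday').
December 2019 ends with Tuesday December 31, 2019.
January 2020 ends with Tuesday January 28, 2020.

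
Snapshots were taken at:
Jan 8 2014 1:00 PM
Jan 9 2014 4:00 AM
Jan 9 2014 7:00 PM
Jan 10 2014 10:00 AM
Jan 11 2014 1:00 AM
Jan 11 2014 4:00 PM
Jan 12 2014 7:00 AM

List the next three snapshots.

Spacing: 15, 15, 15, 15, 15, 15 h — constant 15 h.
Jan 12 2014 7:00 AM + 15 h = Jan 12 2014 10:00 PM.
Jan 12 2014 10:00 PM + 15 h = Jan 13 2014 1:00 PM.
Jan 13 2014 1:00 PM + 15 h = Jan 14 2014 4:00 AM.

Jan 12 2014 10:00 PM, Jan 13 2014 1:00 PM, Jan 14 2014 4:00 AM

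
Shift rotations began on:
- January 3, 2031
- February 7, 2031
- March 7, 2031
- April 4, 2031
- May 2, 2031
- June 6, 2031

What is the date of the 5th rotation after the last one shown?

November 7, 2031

All dates are Fridays, 35, 28, 28, 28, 35 days apart.
Specifically, the 1st Friday of each month.
1st Friday of July 2031: July 4, 2031.
August 2031 — 1st Friday is August 1, 2031.
1st Friday of September 2031: September 5, 2031.
October 2031 — 1st Friday is October 3, 2031.
November 2031 — 1st Friday is November 7, 2031.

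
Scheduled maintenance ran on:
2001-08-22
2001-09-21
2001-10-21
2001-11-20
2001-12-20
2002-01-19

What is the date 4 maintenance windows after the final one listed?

2002-05-19

The spacing is 30, 30, 30, 30, 30 days — always 30 days.
2002-01-19 + 30 days = 2002-02-18.
2002-02-18 + 30 days = 2002-03-20.
2002-03-20 + 30 days = 2002-04-19.
2002-04-19 + 30 days = 2002-05-19.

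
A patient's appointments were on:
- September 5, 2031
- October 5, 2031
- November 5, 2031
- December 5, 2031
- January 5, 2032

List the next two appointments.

Each date is the 5th; the gaps (30, 31, 30, 31) track the month lengths.
The rule is the 5th of each month.
February 2032: February 5, 2032.
Next: March 2032 → March 5, 2032.

February 5, 2032; March 5, 2032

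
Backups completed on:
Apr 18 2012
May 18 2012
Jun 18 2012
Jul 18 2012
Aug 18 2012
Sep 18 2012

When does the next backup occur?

Oct 18 2012

Gaps: 30, 31, 30, 31, 31 days — not constant. Every event is on the 18th of the month.
Pattern: the 18th of each month.
October 2012: Oct 18 2012.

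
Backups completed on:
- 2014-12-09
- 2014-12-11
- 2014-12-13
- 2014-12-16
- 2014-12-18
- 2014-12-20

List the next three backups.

Every event lands on a Tuesday or Thursday or Saturday (gaps cycle 2, 2, 3, 2, 2).
So the schedule is: every Tuesday, Thursday and Saturday.
Next Tuesday: 2014-12-23.
Next Thursday: 2014-12-25.
Next Saturday: 2014-12-27.

2014-12-23, 2014-12-25, 2014-12-27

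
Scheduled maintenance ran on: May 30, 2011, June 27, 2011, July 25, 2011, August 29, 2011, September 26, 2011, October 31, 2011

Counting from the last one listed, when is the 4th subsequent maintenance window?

February 27, 2012

All Mondays; the gaps (28, 28, 35, 28, 35) vary with month length.
This is the last Monday of each month.
November 2011 ends with Monday November 28, 2011.
Last Monday of December 2011: December 26, 2011.
Last Monday of January 2012: January 30, 2012.
Last Monday of February 2012: February 27, 2012.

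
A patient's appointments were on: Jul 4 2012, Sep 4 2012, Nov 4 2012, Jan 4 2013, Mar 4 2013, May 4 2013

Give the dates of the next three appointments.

Gaps: 62, 61, 61, 59, 61 days — not constant. Every event is on the 4th of the month.
Pattern: the 4th of every 2 months.
July 2013: Jul 4 2013.
September 2013: Sep 4 2013.
Next: November 2013 → Nov 4 2013.

Jul 4 2013, Sep 4 2013, Nov 4 2013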